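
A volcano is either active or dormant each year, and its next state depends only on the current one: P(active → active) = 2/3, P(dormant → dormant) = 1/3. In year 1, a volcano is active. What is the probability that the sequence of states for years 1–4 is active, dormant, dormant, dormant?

Year 1 is given. For each transition, use the conditional probability from the current state:
P(dormant | active) = 1/3; P(dormant | dormant) = 1/3; P(dormant | dormant) = 1/3.
P = 1/3 × 1/3 × 1/3 = 1/27.

1/27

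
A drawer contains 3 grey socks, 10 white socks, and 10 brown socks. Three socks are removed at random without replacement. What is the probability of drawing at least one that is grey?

631/1771

P(no grey) = 20/23 × 19/22 × 18/21 = 6840/10626 = 1140/1771.
P(at least one) = 1 − 1140/1771 = 631/1771.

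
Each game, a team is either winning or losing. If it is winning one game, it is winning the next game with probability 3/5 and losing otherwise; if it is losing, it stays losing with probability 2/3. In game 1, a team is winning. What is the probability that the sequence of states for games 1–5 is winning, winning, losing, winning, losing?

4/125

Game 1 is given. For each transition, use the conditional probability from the current state:
P(winning | winning) = 3/5; P(losing | winning) = 2/5; P(winning | losing) = 1/3; P(losing | winning) = 2/5.
P = 3/5 × 2/5 × 1/3 × 2/5 = 12/375 = 4/125.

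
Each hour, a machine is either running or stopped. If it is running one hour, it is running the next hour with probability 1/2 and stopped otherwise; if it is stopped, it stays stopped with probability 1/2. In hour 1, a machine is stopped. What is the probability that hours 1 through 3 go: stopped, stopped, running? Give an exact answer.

1/4

Hour 1 is given. For each transition, use the conditional probability from the current state:
P(stopped | stopped) = 1/2; P(running | stopped) = 1/2.
P = 1/2 × 1/2 = 1/4.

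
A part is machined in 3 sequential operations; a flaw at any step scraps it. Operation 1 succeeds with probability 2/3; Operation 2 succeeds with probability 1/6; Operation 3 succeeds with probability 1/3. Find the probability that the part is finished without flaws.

The events are sequential, so multiply the conditional probabilities:
P = 2/3 × 1/6 × 1/3 = 2/54 = 1/27.

1/27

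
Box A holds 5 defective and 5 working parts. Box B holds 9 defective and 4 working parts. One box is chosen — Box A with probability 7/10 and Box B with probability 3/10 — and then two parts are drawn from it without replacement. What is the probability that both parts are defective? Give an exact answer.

172/585

From Box A: P(both defective) = (5/10)(4/9) = 2/9.
From Box B: P(both defective) = (9/13)(8/12) = 6/13.
Total probability = (7/10)(2/9) + (3/10)(6/13) = 172/585.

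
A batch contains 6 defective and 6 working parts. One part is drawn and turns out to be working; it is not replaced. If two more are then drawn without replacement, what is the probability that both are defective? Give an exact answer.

3/11

After the first draw, 6 of the remaining 11 parts are defective.
P = 6/11 × 5/10 = 30/110 = 3/11.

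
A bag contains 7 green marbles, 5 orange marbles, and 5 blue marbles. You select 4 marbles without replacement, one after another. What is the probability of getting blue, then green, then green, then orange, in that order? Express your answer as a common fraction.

Multiply the probability of each draw given the previous ones:
P = 5/17 × 7/16 × 6/15 × 5/14 = 1050/57120 = 5/272.

5/272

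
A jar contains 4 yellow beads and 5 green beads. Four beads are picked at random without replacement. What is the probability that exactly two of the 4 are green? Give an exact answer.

One ordering (green drawn first) has probability 5/9 × 4/8 × 4/7 × 3/6 = 240/3024 = 5/63.
There are C(4,2) = 6 such orderings, each equally likely, so P = 6 × 5/63 = 10/21.

10/21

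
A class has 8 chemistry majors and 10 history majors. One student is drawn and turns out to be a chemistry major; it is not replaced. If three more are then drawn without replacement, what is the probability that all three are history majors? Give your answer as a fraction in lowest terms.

3/17

With the first student removed, 10 history majors remain out of 17.
P = 10/17 × 9/16 × 8/15 = 720/4080 = 3/17.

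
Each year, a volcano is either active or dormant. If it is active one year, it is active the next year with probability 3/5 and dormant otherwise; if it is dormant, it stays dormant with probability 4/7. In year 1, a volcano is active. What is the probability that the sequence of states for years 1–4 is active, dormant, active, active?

Year 1 is given. For each transition, use the conditional probability from the current state:
P(dormant | active) = 2/5; P(active | dormant) = 3/7; P(active | active) = 3/5.
P = 2/5 × 3/7 × 3/5 = 18/175.

18/175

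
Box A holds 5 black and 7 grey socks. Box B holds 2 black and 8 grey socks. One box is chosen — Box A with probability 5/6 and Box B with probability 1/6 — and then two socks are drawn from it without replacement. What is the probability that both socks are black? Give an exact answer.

193/1485

From Box A: P(both black) = (5/12)(4/11) = 5/33.
From Box B: P(both black) = (2/10)(1/9) = 1/45.
Total probability = (5/6)(5/33) + (1/6)(1/45) = 193/1485.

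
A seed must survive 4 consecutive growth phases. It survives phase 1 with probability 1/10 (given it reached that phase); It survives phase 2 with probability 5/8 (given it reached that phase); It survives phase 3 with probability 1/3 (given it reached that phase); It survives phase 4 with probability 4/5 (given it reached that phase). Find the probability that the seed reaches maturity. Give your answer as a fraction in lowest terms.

The events are sequential, so multiply the conditional probabilities:
P = 1/10 × 5/8 × 1/3 × 4/5 = 20/1200 = 1/60.

1/60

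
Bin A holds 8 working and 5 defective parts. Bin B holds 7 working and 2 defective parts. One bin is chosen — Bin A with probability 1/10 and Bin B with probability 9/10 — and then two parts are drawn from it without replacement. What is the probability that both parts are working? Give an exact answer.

175/312

From Bin A: P(both working) = (8/13)(7/12) = 14/39.
From Bin B: P(both working) = (7/9)(6/8) = 7/12.
Total probability = (1/10)(14/39) + (9/10)(7/12) = 175/312.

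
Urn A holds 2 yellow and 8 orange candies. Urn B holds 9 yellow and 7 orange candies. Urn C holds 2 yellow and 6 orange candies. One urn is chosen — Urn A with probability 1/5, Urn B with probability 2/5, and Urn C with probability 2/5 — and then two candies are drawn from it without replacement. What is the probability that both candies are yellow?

From Urn A: P(both yellow) = (2/10)(1/9) = 1/45.
From Urn B: P(both yellow) = (9/16)(8/15) = 3/10.
From Urn C: P(both yellow) = (2/8)(1/7) = 1/28.
Total probability = (1/5)(1/45) + (2/5)(3/10) + (2/5)(1/28) = 437/3150.

437/3150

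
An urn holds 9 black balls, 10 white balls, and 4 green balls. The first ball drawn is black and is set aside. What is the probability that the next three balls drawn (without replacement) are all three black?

2/55

With the first ball removed, 8 black remain out of 22.
P = 8/22 × 7/21 × 6/20 = 336/9240 = 2/55.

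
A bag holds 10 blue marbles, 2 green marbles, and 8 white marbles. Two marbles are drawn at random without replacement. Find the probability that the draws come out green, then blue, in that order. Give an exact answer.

1/19

Each draw changes the counts, so multiply the conditional probabilities along the sequence:
P = 2/20 × 10/19 = 20/380 = 1/19.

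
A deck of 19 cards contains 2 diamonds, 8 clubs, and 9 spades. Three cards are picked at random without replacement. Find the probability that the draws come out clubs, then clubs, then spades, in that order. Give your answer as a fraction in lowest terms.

28/323

Chain rule:
P = 8/19 × 7/18 × 9/17 = 504/5814 = 28/323.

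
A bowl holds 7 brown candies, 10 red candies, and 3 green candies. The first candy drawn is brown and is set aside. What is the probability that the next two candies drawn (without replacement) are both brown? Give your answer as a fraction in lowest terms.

After the first draw, 6 of the remaining 19 candies are brown.
P = 6/19 × 5/18 = 30/342 = 5/57.

5/57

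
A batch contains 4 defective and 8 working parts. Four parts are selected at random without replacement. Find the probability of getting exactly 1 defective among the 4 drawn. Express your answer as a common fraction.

224/495

One ordering (defective drawn first) has probability 4/12 × 8/11 × 7/10 × 6/9 = 1344/11880 = 56/495.
There are C(4,1) = 4 such orderings, each equally likely, so P = 4 × 56/495 = 224/495.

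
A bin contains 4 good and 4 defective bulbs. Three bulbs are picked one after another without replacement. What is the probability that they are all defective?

P(every draw is defective) = 4/8 × 3/7 × 2/6 = 24/336 = 1/14.

1/14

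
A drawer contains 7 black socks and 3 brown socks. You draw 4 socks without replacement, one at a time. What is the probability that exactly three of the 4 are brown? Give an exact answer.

1/30

One ordering (brown drawn first) has probability 3/10 × 2/9 × 1/8 × 7/7 = 42/5040 = 1/120.
There are C(4,3) = 4 such orderings, each equally likely, so P = 4 × 1/120 = 1/30.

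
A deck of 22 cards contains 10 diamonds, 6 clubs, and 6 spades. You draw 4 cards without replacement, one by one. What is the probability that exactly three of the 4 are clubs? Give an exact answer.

64/1463

One ordering (clubs drawn first) has probability 6/22 × 5/21 × 4/20 × 16/19 = 1920/175560 = 16/1463.
There are C(4,3) = 4 such orderings, each equally likely, so P = 4 × 16/1463 = 64/1463.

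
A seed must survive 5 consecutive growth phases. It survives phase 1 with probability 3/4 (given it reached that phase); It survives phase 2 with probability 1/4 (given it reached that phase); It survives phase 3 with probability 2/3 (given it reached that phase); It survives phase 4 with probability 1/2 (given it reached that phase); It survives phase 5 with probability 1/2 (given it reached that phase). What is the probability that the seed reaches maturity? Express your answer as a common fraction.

Multiplying along the chain,
P = 3/4 × 1/4 × 2/3 × 1/2 × 1/2 = 6/192 = 1/32.

1/32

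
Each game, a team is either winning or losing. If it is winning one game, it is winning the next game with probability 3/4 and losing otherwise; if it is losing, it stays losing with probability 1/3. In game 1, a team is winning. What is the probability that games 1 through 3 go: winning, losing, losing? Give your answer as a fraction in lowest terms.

1/12

Game 1 is given. For each transition, use the conditional probability from the current state:
P(losing | winning) = 1/4; P(losing | losing) = 1/3.
P = 1/4 × 1/3 = 1/12.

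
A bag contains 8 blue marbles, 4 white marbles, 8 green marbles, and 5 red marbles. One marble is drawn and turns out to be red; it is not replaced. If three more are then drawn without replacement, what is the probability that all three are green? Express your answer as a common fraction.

7/253

With the first marble removed, 8 green remain out of 24.
P = 8/24 × 7/23 × 6/22 = 336/12144 = 7/253.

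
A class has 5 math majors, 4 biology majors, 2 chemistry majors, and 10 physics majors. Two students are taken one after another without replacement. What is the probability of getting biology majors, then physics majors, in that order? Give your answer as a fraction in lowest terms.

Each draw changes the counts, so multiply the conditional probabilities along the sequence:
P = 4/21 × 10/20 = 40/420 = 2/21.

2/21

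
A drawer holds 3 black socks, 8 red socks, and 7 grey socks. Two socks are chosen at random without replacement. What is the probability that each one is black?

1/51

P = 3/18 × 2/17 = 6/306 = 1/51.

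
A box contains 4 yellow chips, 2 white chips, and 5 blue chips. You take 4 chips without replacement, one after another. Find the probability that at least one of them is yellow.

P(no yellow) = 7/11 × 6/10 × 5/9 × 4/8 = 840/7920 = 7/66.
P(at least one) = 1 − 7/66 = 59/66.

59/66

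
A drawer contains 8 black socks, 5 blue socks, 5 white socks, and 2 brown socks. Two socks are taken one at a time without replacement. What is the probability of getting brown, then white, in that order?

1/38

Multiply the probability of each draw given the previous ones:
P = 2/20 × 5/19 = 10/380 = 1/38.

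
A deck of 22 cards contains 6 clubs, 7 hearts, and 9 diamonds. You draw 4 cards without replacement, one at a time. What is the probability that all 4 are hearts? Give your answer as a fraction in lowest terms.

P(every draw is a heart) = 7/22 × 6/21 × 5/20 × 4/19 = 840/175560 = 1/209.

1/209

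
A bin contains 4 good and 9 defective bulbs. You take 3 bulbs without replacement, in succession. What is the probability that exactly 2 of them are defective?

One ordering (defective drawn first) has probability 9/13 × 8/12 × 4/11 = 288/1716 = 24/143.
There are C(3,2) = 3 such orderings, each equally likely, so P = 3 × 24/143 = 72/143.

72/143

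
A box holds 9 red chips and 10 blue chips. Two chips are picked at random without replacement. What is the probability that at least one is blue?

P(no blue) = 9/19 × 8/18 = 72/342 = 4/19.
P(at least one) = 1 − 4/19 = 15/19.

15/19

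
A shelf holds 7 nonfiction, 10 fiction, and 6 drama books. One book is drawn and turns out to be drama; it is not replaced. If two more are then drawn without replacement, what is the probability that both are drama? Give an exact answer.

10/231

After the first draw, 5 of the remaining 22 books are drama.
P = 5/22 × 4/21 = 20/462 = 10/231.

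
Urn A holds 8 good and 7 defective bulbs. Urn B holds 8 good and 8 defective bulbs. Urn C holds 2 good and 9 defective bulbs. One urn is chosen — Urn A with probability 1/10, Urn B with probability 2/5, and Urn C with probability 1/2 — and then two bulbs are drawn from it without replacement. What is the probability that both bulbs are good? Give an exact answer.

71/550

From Urn A: P(both good) = (8/15)(7/14) = 4/15.
From Urn B: P(both good) = (8/16)(7/15) = 7/30.
From Urn C: P(both good) = (2/11)(1/10) = 1/55.
Total probability = (1/10)(4/15) + (2/5)(7/30) + (1/2)(1/55) = 71/550.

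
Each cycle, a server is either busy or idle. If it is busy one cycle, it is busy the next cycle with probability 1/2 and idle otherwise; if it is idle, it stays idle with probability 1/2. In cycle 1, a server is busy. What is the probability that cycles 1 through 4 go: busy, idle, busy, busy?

Cycle 1 is given. For each transition, use the conditional probability from the current state:
P(idle | busy) = 1/2; P(busy | idle) = 1/2; P(busy | busy) = 1/2.
P = 1/2 × 1/2 × 1/2 = 1/8.

1/8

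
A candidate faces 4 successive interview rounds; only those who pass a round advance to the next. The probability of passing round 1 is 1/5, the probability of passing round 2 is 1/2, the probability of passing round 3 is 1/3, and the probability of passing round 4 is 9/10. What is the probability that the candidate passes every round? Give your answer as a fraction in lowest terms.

3/100

Multiplying along the chain,
P = 1/5 × 1/2 × 1/3 × 9/10 = 9/300 = 3/100.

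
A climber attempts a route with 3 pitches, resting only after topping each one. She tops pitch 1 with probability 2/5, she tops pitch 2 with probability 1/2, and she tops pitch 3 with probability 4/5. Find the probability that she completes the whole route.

Each stage is reached only if all earlier stages succeed, so
P = 2/5 × 1/2 × 4/5 = 8/50 = 4/25.

4/25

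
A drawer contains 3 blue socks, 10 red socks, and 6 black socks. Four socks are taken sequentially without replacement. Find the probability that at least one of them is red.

P(no red) = 9/19 × 8/18 × 7/17 × 6/16 = 3024/93024 = 21/646.
P(at least one) = 1 − 21/646 = 625/646.

625/646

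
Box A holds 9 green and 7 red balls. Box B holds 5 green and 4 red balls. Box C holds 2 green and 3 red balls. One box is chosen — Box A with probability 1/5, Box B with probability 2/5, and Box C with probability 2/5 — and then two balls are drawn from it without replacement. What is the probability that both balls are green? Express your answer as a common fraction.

19/90

From Box A: P(both green) = (9/16)(8/15) = 3/10.
From Box B: P(both green) = (5/9)(4/8) = 5/18.
From Box C: P(both green) = (2/5)(1/4) = 1/10.
Total probability = (1/5)(3/10) + (2/5)(5/18) + (2/5)(1/10) = 19/90.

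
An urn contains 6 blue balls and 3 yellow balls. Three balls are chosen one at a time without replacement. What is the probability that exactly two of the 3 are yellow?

One ordering (yellow drawn first) has probability 3/9 × 2/8 × 6/7 = 36/504 = 1/14.
There are C(3,2) = 3 such orderings, each equally likely, so P = 3 × 1/14 = 3/14.

3/14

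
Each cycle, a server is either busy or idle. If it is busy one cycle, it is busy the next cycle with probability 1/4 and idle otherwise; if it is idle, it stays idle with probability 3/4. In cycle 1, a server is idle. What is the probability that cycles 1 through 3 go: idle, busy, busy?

1/16

Cycle 1 is given. For each transition, use the conditional probability from the current state:
P(busy | idle) = 1/4; P(busy | busy) = 1/4.
P = 1/4 × 1/4 = 1/16.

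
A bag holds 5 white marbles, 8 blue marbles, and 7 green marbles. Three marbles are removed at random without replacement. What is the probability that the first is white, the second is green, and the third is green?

Each draw changes the counts, so multiply the conditional probabilities along the sequence:
P = 5/20 × 7/19 × 6/18 = 210/6840 = 7/228.

7/228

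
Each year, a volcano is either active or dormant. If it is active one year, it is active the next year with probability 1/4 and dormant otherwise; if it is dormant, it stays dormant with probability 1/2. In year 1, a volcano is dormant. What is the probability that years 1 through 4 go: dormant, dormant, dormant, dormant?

1/8

Year 1 is given. For each transition, use the conditional probability from the current state:
P(dormant | dormant) = 1/2; P(dormant | dormant) = 1/2; P(dormant | dormant) = 1/2.
P = 1/2 × 1/2 × 1/2 = 1/8.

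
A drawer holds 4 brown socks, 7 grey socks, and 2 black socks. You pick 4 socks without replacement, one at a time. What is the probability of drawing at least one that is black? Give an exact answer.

7/13

P(no black) = 11/13 × 10/12 × 9/11 × 8/10 = 7920/17160 = 6/13.
P(at least one) = 1 − 6/13 = 7/13.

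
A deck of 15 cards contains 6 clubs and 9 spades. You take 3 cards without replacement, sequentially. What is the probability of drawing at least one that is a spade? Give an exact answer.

P(no spades) = 6/15 × 5/14 × 4/13 = 120/2730 = 4/91.
P(at least one) = 1 − 4/91 = 87/91.

87/91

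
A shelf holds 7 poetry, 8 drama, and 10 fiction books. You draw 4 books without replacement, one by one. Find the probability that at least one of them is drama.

1027/1265

P(no drama) = 17/25 × 16/24 × 15/23 × 14/22 = 57120/303600 = 238/1265.
P(at least one) = 1 − 238/1265 = 1027/1265.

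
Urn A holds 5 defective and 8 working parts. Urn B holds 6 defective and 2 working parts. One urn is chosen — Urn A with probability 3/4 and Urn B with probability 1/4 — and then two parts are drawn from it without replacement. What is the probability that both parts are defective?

From Urn A: P(both defective) = (5/13)(4/12) = 5/39.
From Urn B: P(both defective) = (6/8)(5/7) = 15/28.
Total probability = (3/4)(5/39) + (1/4)(15/28) = 335/1456.

335/1456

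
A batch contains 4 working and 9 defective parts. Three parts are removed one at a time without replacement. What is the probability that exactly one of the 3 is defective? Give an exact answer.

27/143

One ordering (defective drawn first) has probability 9/13 × 4/12 × 3/11 = 108/1716 = 9/143.
There are C(3,1) = 3 such orderings, each equally likely, so P = 3 × 9/143 = 27/143.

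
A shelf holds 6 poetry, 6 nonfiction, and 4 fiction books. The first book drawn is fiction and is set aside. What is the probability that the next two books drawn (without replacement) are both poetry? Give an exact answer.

1/7

With the first book removed, 6 poetry remain out of 15.
P = 6/15 × 5/14 = 30/210 = 1/7.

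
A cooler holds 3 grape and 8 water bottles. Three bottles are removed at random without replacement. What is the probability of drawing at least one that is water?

P(no water) = 3/11 × 2/10 × 1/9 = 6/990 = 1/165.
P(at least one) = 1 − 1/165 = 164/165.

164/165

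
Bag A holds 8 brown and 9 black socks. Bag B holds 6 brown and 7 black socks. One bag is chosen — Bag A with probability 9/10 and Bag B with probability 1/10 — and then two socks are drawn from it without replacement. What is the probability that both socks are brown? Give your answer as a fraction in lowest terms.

226/1105

From Bag A: P(both brown) = (8/17)(7/16) = 7/34.
From Bag B: P(both brown) = (6/13)(5/12) = 5/26.
Total probability = (9/10)(7/34) + (1/10)(5/26) = 226/1105.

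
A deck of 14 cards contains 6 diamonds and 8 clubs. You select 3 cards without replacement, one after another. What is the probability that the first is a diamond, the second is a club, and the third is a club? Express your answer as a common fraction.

Each draw changes the counts, so multiply the conditional probabilities along the sequence:
P = 6/14 × 8/13 × 7/12 = 336/2184 = 2/13.

2/13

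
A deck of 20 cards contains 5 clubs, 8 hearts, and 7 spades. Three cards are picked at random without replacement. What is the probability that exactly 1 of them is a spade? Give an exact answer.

One ordering (a spade drawn first) has probability 7/20 × 13/19 × 12/18 = 1092/6840 = 91/570.
There are C(3,1) = 3 such orderings, each equally likely, so P = 3 × 91/570 = 91/190.

91/190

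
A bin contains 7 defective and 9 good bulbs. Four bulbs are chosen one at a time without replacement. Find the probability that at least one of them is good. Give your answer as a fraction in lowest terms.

51/52

P(no good) = 7/16 × 6/15 × 5/14 × 4/13 = 840/43680 = 1/52.
P(at least one) = 1 − 1/52 = 51/52.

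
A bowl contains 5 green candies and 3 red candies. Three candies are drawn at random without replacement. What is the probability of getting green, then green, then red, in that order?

Multiply the probability of each draw given the previous ones:
P = 5/8 × 4/7 × 3/6 = 60/336 = 5/28.

5/28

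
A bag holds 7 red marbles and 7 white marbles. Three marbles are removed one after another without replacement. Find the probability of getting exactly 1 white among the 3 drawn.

One ordering (white drawn first) has probability 7/14 × 7/13 × 6/12 = 294/2184 = 7/52.
There are C(3,1) = 3 such orderings, each equally likely, so P = 3 × 7/52 = 21/52.

21/52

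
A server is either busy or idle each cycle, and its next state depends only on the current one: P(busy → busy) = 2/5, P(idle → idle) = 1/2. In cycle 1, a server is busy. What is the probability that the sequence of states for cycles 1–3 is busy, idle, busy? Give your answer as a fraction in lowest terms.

3/10

Cycle 1 is given. For each transition, use the conditional probability from the current state:
P(idle | busy) = 3/5; P(busy | idle) = 1/2.
P = 3/5 × 1/2 = 3/10.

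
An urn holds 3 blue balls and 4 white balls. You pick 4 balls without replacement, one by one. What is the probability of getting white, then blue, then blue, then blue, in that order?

1/35

Each draw changes the counts, so multiply the conditional probabilities along the sequence:
P = 4/7 × 3/6 × 2/5 × 1/4 = 24/840 = 1/35.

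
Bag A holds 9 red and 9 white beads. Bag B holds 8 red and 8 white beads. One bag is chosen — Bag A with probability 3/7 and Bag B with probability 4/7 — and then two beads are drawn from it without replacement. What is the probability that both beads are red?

From Bag A: P(both red) = (9/18)(8/17) = 4/17.
From Bag B: P(both red) = (8/16)(7/15) = 7/30.
Total probability = (3/7)(4/17) + (4/7)(7/30) = 418/1785.

418/1785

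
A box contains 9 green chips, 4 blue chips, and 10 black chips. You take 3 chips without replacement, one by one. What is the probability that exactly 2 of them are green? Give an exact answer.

One ordering (green drawn first) has probability 9/23 × 8/22 × 14/21 = 1008/10626 = 24/253.
There are C(3,2) = 3 such orderings, each equally likely, so P = 3 × 24/253 = 72/253.

72/253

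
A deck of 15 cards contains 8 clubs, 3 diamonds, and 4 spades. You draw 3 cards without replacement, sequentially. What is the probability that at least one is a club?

12/13

P(no clubs) = 7/15 × 6/14 × 5/13 = 210/2730 = 1/13.
P(at least one) = 1 − 1/13 = 12/13.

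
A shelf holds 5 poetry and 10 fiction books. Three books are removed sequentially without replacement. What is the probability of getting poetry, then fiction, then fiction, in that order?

15/91

Multiply the probability of each draw given the previous ones:
P = 5/15 × 10/14 × 9/13 = 450/2730 = 15/91.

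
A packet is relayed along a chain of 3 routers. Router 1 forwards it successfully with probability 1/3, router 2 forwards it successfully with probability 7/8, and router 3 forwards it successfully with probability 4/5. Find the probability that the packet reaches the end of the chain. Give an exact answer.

7/30

The events are sequential, so multiply the conditional probabilities:
P = 1/3 × 7/8 × 4/5 = 28/120 = 7/30.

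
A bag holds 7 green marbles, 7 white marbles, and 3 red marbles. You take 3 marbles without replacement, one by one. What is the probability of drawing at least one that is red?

79/170

P(no red) = 14/17 × 13/16 × 12/15 = 2184/4080 = 91/170.
P(at least one) = 1 − 91/170 = 79/170.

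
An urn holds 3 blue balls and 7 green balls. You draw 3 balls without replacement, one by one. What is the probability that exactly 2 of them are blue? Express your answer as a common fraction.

7/40

One ordering (blue drawn first) has probability 3/10 × 2/9 × 7/8 = 42/720 = 7/120.
There are C(3,2) = 3 such orderings, each equally likely, so P = 3 × 7/120 = 7/40.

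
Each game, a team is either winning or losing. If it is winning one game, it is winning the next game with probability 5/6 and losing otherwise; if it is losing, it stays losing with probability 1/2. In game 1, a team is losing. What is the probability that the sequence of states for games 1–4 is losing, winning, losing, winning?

1/24

Game 1 is given. For each transition, use the conditional probability from the current state:
P(winning | losing) = 1/2; P(losing | winning) = 1/6; P(winning | losing) = 1/2.
P = 1/2 × 1/6 × 1/2 = 1/24.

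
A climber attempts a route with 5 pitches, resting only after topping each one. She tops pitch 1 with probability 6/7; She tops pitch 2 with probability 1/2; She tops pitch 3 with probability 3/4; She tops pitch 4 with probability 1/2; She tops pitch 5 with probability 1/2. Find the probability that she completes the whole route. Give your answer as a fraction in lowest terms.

9/112

Multiplying along the chain,
P = 6/7 × 1/2 × 3/4 × 1/2 × 1/2 = 18/224 = 9/112.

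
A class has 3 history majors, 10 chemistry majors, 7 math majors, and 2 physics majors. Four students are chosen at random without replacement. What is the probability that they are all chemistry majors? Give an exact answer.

6/209

P = 10/22 × 9/21 × 8/20 × 7/19 = 5040/175560 = 6/209.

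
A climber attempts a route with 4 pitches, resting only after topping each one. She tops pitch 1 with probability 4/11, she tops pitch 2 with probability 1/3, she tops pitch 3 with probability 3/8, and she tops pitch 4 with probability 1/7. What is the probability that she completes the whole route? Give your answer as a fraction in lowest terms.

Multiplying along the chain,
P = 4/11 × 1/3 × 3/8 × 1/7 = 12/1848 = 1/154.

1/154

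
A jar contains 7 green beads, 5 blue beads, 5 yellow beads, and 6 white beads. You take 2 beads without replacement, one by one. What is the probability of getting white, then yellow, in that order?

Chain rule:
P = 6/23 × 5/22 = 30/506 = 15/253.

15/253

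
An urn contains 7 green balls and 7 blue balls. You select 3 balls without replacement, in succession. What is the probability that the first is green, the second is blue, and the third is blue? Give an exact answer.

Each draw changes the counts, so multiply the conditional probabilities along the sequence:
P = 7/14 × 7/13 × 6/12 = 294/2184 = 7/52.

7/52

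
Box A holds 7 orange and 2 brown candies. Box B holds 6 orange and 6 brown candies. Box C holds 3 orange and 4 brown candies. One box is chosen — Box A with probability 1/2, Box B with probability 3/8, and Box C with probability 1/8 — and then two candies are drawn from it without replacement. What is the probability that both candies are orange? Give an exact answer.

From Box A: P(both orange) = (7/9)(6/8) = 7/12.
From Box B: P(both orange) = (6/12)(5/11) = 5/22.
From Box C: P(both orange) = (3/7)(2/6) = 1/7.
Total probability = (1/2)(7/12) + (3/8)(5/22) + (1/8)(1/7) = 1459/3696.

1459/3696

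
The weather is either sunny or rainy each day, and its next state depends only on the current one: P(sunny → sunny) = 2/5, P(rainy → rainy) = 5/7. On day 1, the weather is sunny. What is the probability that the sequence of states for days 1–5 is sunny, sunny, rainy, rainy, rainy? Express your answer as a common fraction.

6/49

Day 1 is given. For each transition, use the conditional probability from the current state:
P(sunny | sunny) = 2/5; P(rainy | sunny) = 3/5; P(rainy | rainy) = 5/7; P(rainy | rainy) = 5/7.
P = 2/5 × 3/5 × 5/7 × 5/7 = 150/1225 = 6/49.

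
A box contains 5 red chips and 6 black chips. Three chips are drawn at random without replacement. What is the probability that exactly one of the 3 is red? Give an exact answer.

One ordering (red drawn first) has probability 5/11 × 6/10 × 5/9 = 150/990 = 5/33.
There are C(3,1) = 3 such orderings, each equally likely, so P = 3 × 5/33 = 5/11.

5/11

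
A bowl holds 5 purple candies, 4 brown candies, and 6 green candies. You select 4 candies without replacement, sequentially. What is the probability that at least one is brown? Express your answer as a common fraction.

P(no brown) = 11/15 × 10/14 × 9/13 × 8/12 = 7920/32760 = 22/91.
P(at least one) = 1 − 22/91 = 69/91.

69/91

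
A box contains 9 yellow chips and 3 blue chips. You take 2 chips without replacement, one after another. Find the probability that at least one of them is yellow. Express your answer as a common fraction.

21/22

P(no yellow) = 3/12 × 2/11 = 6/132 = 1/22.
P(at least one) = 1 − 1/22 = 21/22.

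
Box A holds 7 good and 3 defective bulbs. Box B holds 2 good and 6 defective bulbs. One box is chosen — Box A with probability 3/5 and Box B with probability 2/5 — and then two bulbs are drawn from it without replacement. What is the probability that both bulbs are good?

103/350

From Box A: P(both good) = (7/10)(6/9) = 7/15.
From Box B: P(both good) = (2/8)(1/7) = 1/28.
Total probability = (3/5)(7/15) + (2/5)(1/28) = 103/350.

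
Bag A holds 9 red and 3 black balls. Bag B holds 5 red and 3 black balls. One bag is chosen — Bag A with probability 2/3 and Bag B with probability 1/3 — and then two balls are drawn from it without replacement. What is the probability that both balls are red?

From Bag A: P(both red) = (9/12)(8/11) = 6/11.
From Bag B: P(both red) = (5/8)(4/7) = 5/14.
Total probability = (2/3)(6/11) + (1/3)(5/14) = 223/462.

223/462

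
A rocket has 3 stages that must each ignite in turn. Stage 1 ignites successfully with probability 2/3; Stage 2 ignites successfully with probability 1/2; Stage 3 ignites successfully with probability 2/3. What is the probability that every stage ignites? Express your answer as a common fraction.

2/9

The events are sequential, so multiply the conditional probabilities:
P = 2/3 × 1/2 × 2/3 = 4/18 = 2/9.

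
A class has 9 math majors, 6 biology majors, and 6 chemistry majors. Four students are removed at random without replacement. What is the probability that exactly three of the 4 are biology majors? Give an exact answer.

One ordering (biology majors drawn first) has probability 6/21 × 5/20 × 4/19 × 15/18 = 1800/143640 = 5/399.
There are C(4,3) = 4 such orderings, each equally likely, so P = 4 × 5/399 = 20/399.

20/399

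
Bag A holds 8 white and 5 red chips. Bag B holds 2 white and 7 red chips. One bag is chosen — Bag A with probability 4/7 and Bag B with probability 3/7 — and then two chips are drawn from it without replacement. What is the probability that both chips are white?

From Bag A: P(both white) = (8/13)(7/12) = 14/39.
From Bag B: P(both white) = (2/9)(1/8) = 1/36.
Total probability = (4/7)(14/39) + (3/7)(1/36) = 79/364.

79/364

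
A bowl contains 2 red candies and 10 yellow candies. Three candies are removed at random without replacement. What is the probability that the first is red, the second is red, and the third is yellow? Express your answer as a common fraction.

Chain rule:
P = 2/12 × 1/11 × 10/10 = 20/1320 = 1/66.

1/66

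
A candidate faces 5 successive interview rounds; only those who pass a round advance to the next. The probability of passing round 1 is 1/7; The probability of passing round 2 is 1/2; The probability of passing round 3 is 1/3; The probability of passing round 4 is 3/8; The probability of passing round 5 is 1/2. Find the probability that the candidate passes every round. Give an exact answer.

The events are sequential, so multiply the conditional probabilities:
P = 1/7 × 1/2 × 1/3 × 3/8 × 1/2 = 3/672 = 1/224.

1/224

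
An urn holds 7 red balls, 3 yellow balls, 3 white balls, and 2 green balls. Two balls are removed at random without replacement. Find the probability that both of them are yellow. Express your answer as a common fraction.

1/35

P(all yellow) = 3/15 × 2/14 = 6/210 = 1/35.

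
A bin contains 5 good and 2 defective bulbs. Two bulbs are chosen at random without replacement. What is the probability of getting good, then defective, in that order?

5/21

Each draw changes the counts, so multiply the conditional probabilities along the sequence:
P = 5/7 × 2/6 = 10/42 = 5/21.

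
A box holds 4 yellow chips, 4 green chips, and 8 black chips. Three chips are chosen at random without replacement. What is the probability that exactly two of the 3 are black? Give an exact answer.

2/5

One ordering (black drawn first) has probability 8/16 × 7/15 × 8/14 = 448/3360 = 2/15.
There are C(3,2) = 3 such orderings, each equally likely, so P = 3 × 2/15 = 2/5.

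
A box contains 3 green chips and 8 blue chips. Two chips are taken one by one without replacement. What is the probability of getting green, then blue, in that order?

Each draw changes the counts, so multiply the conditional probabilities along the sequence:
P = 3/11 × 8/10 = 24/110 = 12/55.

12/55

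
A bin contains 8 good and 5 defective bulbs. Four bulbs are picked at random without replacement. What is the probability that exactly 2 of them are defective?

56/143

One ordering (defective drawn first) has probability 5/13 × 4/12 × 8/11 × 7/10 = 1120/17160 = 28/429.
There are C(4,2) = 6 such orderings, each equally likely, so P = 6 × 28/429 = 56/143.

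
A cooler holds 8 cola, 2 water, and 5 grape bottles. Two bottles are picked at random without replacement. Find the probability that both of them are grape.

P(all grape) = 5/15 × 4/14 = 20/210 = 2/21.

2/21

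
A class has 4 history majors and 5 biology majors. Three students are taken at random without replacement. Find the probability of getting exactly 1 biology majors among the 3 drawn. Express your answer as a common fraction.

One ordering (a biology major drawn first) has probability 5/9 × 4/8 × 3/7 = 60/504 = 5/42.
There are C(3,1) = 3 such orderings, each equally likely, so P = 3 × 5/42 = 5/14.

5/14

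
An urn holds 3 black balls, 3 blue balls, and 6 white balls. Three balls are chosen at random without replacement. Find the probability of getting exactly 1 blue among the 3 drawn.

One ordering (blue drawn first) has probability 3/12 × 9/11 × 8/10 = 216/1320 = 9/55.
There are C(3,1) = 3 such orderings, each equally likely, so P = 3 × 9/55 = 27/55.

27/55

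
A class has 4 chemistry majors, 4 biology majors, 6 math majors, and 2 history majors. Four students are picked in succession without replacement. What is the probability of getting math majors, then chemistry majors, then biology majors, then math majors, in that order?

1/91

Multiply the probability of each draw given the previous ones:
P = 6/16 × 4/15 × 4/14 × 5/13 = 480/43680 = 1/91.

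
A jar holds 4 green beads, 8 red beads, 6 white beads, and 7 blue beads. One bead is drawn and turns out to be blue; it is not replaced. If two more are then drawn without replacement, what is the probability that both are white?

5/92

After the first draw, 6 of the remaining 24 beads are white.
P = 6/24 × 5/23 = 30/552 = 5/92.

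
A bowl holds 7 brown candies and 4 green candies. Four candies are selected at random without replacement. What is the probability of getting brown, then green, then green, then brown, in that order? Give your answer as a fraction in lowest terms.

Multiply the probability of each draw given the previous ones:
P = 7/11 × 4/10 × 3/9 × 6/8 = 504/7920 = 7/110.

7/110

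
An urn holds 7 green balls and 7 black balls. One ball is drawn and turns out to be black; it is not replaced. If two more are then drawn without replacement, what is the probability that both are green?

7/26

After the first draw, 7 of the remaining 13 balls are green.
P = 7/13 × 6/12 = 42/156 = 7/26.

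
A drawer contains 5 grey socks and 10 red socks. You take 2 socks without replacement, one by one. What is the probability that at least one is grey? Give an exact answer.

4/7

P(no grey) = 10/15 × 9/14 = 90/210 = 3/7.
P(at least one) = 1 − 3/7 = 4/7.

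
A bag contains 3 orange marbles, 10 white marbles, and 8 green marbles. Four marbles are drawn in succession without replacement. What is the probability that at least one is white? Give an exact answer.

P(no white) = 11/21 × 10/20 × 9/19 × 8/18 = 7920/143640 = 22/399.
P(at least one) = 1 − 22/399 = 377/399.

377/399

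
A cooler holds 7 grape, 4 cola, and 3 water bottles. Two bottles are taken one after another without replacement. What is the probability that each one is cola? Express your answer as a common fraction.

6/91

P(all cola) = 4/14 × 3/13 = 12/182 = 6/91.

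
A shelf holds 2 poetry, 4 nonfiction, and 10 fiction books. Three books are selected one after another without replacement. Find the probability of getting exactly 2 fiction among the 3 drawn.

One ordering (fiction drawn first) has probability 10/16 × 9/15 × 6/14 = 540/3360 = 9/56.
There are C(3,2) = 3 such orderings, each equally likely, so P = 3 × 9/56 = 27/56.

27/56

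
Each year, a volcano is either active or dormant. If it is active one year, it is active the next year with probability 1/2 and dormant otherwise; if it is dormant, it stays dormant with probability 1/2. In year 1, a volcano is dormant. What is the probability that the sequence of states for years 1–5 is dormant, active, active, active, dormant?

Year 1 is given. For each transition, use the conditional probability from the current state:
P(active | dormant) = 1/2; P(active | active) = 1/2; P(active | active) = 1/2; P(dormant | active) = 1/2.
P = 1/2 × 1/2 × 1/2 × 1/2 = 1/16.

1/16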